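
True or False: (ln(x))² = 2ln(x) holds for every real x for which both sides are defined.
Claim: (ln(x))² = 2ln(x).
Test a specific point where both sides are defined: x = 2.
LHS = (ln(x))² ≈ 0.4805
RHS = 2ln(x) ≈ 1.3863
Since 0.4805 ≠ 1.3863, the equation fails at this point, so it cannot hold for every real x for which both sides are defined.
2ln(x) equals ln(x²), which is not the same as (ln x)².

Conclusion: False.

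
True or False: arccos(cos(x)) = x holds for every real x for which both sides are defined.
Claim: arccos(cos(x)) = x.
Test a specific point where both sides are defined: x = -π/2.
LHS = arccos(cos(x)) ≈ 1.5708
RHS = x ≈ -1.5708
Since 1.5708 ≠ -1.5708, the equation fails at this point, so it cannot hold for every real x for which both sides are defined.
arccos only returns values in [0, π], so arccos(cos(x)) = x holds only for x in that interval, not for all real x.

Conclusion: False.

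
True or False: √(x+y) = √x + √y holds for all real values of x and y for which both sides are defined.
Claim: √(x+y) = √x + √y.
Test a specific point where both sides are defined: x = 4, y = 5.
LHS = √(x+y) ≈ 3.0000
RHS = √x + √y ≈ 4.2361
Since 3.0000 ≠ 4.2361, the equation fails at this point, so it cannot hold for all real values of x and y for which both sides are defined.
Squaring the right side gives x + 2√(xy) + y, not x + y.

Conclusion: False.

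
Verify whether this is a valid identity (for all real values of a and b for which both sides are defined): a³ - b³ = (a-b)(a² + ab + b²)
Claim: a³ - b³ = (a-b)(a² + ab + b²).
Reasoning: Expand the right side: (a-b)(a² + ab + b²) = a³ + a²b + ab² - a²b - ab² - b³ = a³ - b³ (the middle terms cancel in pairs).
So the two sides agree for all real values of a and b for which both sides are defined.

Conclusion: Yes, this is an identity.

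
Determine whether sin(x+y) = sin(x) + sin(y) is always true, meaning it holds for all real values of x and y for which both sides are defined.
Claim: sin(x+y) = sin(x) + sin(y).
Test a specific point where both sides are defined: x = π/2, y = 2π/3.
LHS = sin(x+y) ≈ -0.5000
RHS = sin(x) + sin(y) ≈ 1.8660
Since -0.5000 ≠ 1.8660, the equation fails at this point, so it cannot hold for all real values of x and y for which both sides are defined.
The correct expansion is sin(x+y) = sin(x)cos(y) + cos(x)sin(y); sine is not additive.

Conclusion: No, this is NOT an identity.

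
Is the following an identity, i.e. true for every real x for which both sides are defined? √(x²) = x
No, this is NOT an identity.

Claim: √(x²) = x.
Test a specific point where both sides are defined: x = -3.
LHS = √(x²) ≈ 3.0000
RHS = x ≈ -3.0000
Since 3.0000 ≠ -3.0000, the equation fails at this point, so it cannot hold for every real x for which both sides are defined.
√(x²) = |x|, which differs from x whenever x < 0 (both sides are defined for every real x).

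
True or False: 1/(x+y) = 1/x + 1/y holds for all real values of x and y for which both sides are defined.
False.

Claim: 1/(x+y) = 1/x + 1/y.
Test a specific point where both sides are defined: x = 1, y = 5.
LHS = 1/(x+y) ≈ 0.1667
RHS = 1/x + 1/y ≈ 1.2000
Since 0.1667 ≠ 1.2000, the equation fails at this point, so it cannot hold for all real values of x and y for which both sides are defined.
1/x + 1/y = (x+y)/(xy), which is not 1/(x+y).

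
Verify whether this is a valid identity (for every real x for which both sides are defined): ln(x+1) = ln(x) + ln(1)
Claim: ln(x+1) = ln(x) + ln(1).
Test a specific point where both sides are defined: x = 4.
LHS = ln(x+1) ≈ 1.6094
RHS = ln(x) + ln(1) ≈ 1.3863
Since 1.6094 ≠ 1.3863, the equation fails at this point, so it cannot hold for every real x for which both sides are defined.
ln(1) = 0, so the right side is just ln(x), which differs from ln(x+1).

Conclusion: No, this is NOT an identity.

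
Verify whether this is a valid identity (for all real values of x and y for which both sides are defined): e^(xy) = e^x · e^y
No, this is NOT an identity.

Claim: e^(xy) = e^x · e^y.
Test a specific point where both sides are defined: x = 1, y = 4.
LHS = e^(xy) ≈ 54.5982
RHS = e^x · e^y ≈ 148.4132
Since 54.5982 ≠ 148.4132, the equation fails at this point, so it cannot hold for all real values of x and y for which both sides are defined.
e^x · e^y = e^(x+y), not e^(xy).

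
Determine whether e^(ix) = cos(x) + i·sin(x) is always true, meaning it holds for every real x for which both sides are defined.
Yes, this is an identity.

Claim: e^(ix) = cos(x) + i·sin(x).
Reasoning: Euler's formula. Expand e^(ix) = Σ (ix)^k / k!. Since i² = -1, the even-k terms are Σ (-1)^m x^(2m)/(2m)! = cos(x) and the odd-k terms are i · Σ (-1)^m x^(2m+1)/(2m+1)! = i·sin(x).
So the two sides agree for every real x for which both sides are defined.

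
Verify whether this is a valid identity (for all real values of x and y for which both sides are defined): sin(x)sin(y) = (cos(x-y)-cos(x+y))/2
Yes, this is an identity.

Claim: sin(x)sin(y) = (cos(x-y)-cos(x+y))/2.
Reasoning: cos(x-y) = cos(x)cos(y) + sin(x)sin(y) and cos(x+y) = cos(x)cos(y) - sin(x)sin(y). Subtracting, cos(x-y) - cos(x+y) = 2sin(x)sin(y); divide by 2.
So the two sides agree for all real values of x and y for which both sides are defined.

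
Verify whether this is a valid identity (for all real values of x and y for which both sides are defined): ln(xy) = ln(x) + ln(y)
Claim: ln(xy) = ln(x) + ln(y).
Reasoning: Both sides are simultaneously defined only when x, y > 0. Write x = e^p, y = e^q (p = ln x, q = ln y). Then xy = e^p · e^q = e^(p+q), so ln(xy) = p + q = ln(x) + ln(y).
So the two sides agree for all real values of x and y for which both sides are defined.

Conclusion: Yes, this is an identity.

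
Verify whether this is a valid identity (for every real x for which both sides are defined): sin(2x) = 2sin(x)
No, this is NOT an identity.

Claim: sin(2x) = 2sin(x).
Test a specific point where both sides are defined: x = -π/3.
LHS = sin(2x) ≈ -0.8660
RHS = 2sin(x) ≈ -1.7321
Since -0.8660 ≠ -1.7321, the equation fails at this point, so it cannot hold for every real x for which both sides are defined.
The correct double-angle formula is sin(2x) = 2sin(x)cos(x).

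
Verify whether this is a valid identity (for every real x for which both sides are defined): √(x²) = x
Claim: √(x²) = x.
Test a specific point where both sides are defined: x = -2.
LHS = √(x²) ≈ 2.0000
RHS = x ≈ -2.0000
Since 2.0000 ≠ -2.0000, the equation fails at this point, so it cannot hold for every real x for which both sides are defined.
√(x²) = |x|, which differs from x whenever x < 0 (both sides are defined for every real x).

Conclusion: No, this is NOT an identity.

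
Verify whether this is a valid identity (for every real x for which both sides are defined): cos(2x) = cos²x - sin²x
Yes, this is an identity.

Claim: cos(2x) = cos²x - sin²x.
Reasoning: Put y = x in the addition formula cos(x+y) = cos(x)cos(y) - sin(x)sin(y): cos(2x) = cos²x - sin²x.
So the two sides agree for every real x for which both sides are defined.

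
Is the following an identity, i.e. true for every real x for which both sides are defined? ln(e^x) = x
Yes, this is an identity.

Claim: ln(e^x) = x.
Reasoning: ln is the inverse of the exponential: ln(e^x) asks for the exponent p with e^p = e^x, and since e^p is one-to-one that exponent is p = x.
So the two sides agree for every real x for which both sides are defined.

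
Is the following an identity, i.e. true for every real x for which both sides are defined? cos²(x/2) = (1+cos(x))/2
Yes, this is an identity.

Claim: cos²(x/2) = (1+cos(x))/2.
Reasoning: Use cos(2θ) = 2cos²θ - 1 with θ = x/2: cos(x) = 2cos²(x/2) - 1. Solving for cos²(x/2) gives (1 + cos(x))/2.
So the two sides agree for every real x for which both sides are defined.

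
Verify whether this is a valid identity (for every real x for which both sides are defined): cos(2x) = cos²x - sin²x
Yes, this is an identity.

Claim: cos(2x) = cos²x - sin²x.
Reasoning: Put y = x in the addition formula cos(x+y) = cos(x)cos(y) - sin(x)sin(y): cos(2x) = cos²x - sin²x.
So the two sides agree for every real x for which both sides are defined.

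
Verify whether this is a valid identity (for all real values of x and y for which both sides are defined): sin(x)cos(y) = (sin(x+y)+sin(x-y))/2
Yes, this is an identity.

Claim: sin(x)cos(y) = (sin(x+y)+sin(x-y))/2.
Reasoning: sin(x+y) = sin(x)cos(y) + cos(x)sin(y) and sin(x-y) = sin(x)cos(y) - cos(x)sin(y). Adding, sin(x+y) + sin(x-y) = 2sin(x)cos(y); divide by 2.
So the two sides agree for all real values of x and y for which both sides are defined.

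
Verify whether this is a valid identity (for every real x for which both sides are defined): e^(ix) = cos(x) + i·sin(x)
Claim: e^(ix) = cos(x) + i·sin(x).
Reasoning: Euler's formula. Expand e^(ix) = Σ (ix)^k / k!. Since i² = -1, the even-k terms are Σ (-1)^m x^(2m)/(2m)! = cos(x) and the odd-k terms are i · Σ (-1)^m x^(2m+1)/(2m+1)! = i·sin(x).
So the two sides agree for every real x for which both sides are defined.

Conclusion: Yes, this is an identity.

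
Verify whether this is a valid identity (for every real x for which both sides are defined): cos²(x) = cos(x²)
Claim: cos²(x) = cos(x²).
Test a specific point where both sides are defined: x = π/2.
LHS = cos²(x) ≈ 0.0000
RHS = cos(x²) ≈ -0.7812
Since 0.0000 ≠ -0.7812, the equation fails at this point, so it cannot hold for every real x for which both sides are defined.
cos²(x) means (cos x)², squaring the output; cos(x²) squares the input. These are different functions.

Conclusion: No, this is NOT an identity.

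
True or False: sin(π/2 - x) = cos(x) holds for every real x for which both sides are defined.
True.

Claim: sin(π/2 - x) = cos(x).
Reasoning: Use sin(u - v) = sin(u)cos(v) - cos(u)sin(v) with u = π/2, v = x: sin(π/2)cos(x) - cos(π/2)sin(x) = 1·cos(x) - 0·sin(x) = cos(x).
So the two sides agree for every real x for which both sides are defined.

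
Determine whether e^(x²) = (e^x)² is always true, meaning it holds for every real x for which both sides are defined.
No, this is NOT an identity.

Claim: e^(x²) = (e^x)².
Test a specific point where both sides are defined: x = -3.
LHS = e^(x²) ≈ 8103.0839
RHS = (e^x)² ≈ 0.0025
Since 8103.0839 ≠ 0.0025, the equation fails at this point, so it cannot hold for every real x for which both sides are defined.
(e^x)² = e^(2x), and 2x ≠ x² in general.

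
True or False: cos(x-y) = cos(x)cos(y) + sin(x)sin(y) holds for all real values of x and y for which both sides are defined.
True.

Claim: cos(x-y) = cos(x)cos(y) + sin(x)sin(y).
Reasoning: Replace y by -y in cos(x+y) = cos(x)cos(y) - sin(x)sin(y) and use cos(-y) = cos(y), sin(-y) = -sin(y): cos(x-y) = cos(x)cos(y) + sin(x)sin(y).
So the two sides agree for all real values of x and y for which both sides are defined.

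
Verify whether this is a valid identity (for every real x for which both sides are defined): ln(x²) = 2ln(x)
Claim: ln(x²) = 2ln(x).
Reasoning: The right side requires x > 0. For x > 0, x² = (e^(ln x))² = e^(2ln x), so ln(x²) = 2ln(x). (For x < 0 the right side is undefined, so those values are outside the claim.)
So the two sides agree for every real x for which both sides are defined.

Conclusion: Yes, this is an identity.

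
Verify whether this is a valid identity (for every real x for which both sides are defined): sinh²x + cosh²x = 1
Claim: sinh²x + cosh²x = 1.
Test a specific point where both sides are defined: x = 2.
LHS = sinh²x + cosh²x ≈ 27.3082
RHS = 1 ≈ 1.0000
Since 27.3082 ≠ 1.0000, the equation fails at this point, so it cannot hold for every real x for which both sides are defined.
The correct hyperbolic identity is cosh²x - sinh²x = 1 (a difference); the sum sinh²x + cosh²x equals cosh(2x).

Conclusion: No, this is NOT an identity.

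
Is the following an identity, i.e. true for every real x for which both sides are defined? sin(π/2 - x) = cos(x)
Claim: sin(π/2 - x) = cos(x).
Reasoning: Use sin(u - v) = sin(u)cos(v) - cos(u)sin(v) with u = π/2, v = x: sin(π/2)cos(x) - cos(π/2)sin(x) = 1·cos(x) - 0·sin(x) = cos(x).
So the two sides agree for every real x for which both sides are defined.

Conclusion: Yes, this is an identity.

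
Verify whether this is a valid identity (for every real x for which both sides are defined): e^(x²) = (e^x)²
No, this is NOT an identity.

Claim: e^(x²) = (e^x)².
Test a specific point where both sides are defined: x = -3.
LHS = e^(x²) ≈ 8103.0839
RHS = (e^x)² ≈ 0.0025
Since 8103.0839 ≠ 0.0025, the equation fails at this point, so it cannot hold for every real x for which both sides are defined.
(e^x)² = e^(2x), and 2x ≠ x² in general.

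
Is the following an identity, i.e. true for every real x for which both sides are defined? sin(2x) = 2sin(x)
Claim: sin(2x) = 2sin(x).
Test a specific point where both sides are defined: x = π/2.
LHS = sin(2x) ≈ 0.0000
RHS = 2sin(x) ≈ 2.0000
Since 0.0000 ≠ 2.0000, the equation fails at this point, so it cannot hold for every real x for which both sides are defined.
The correct double-angle formula is sin(2x) = 2sin(x)cos(x).

Conclusion: No, this is NOT an identity.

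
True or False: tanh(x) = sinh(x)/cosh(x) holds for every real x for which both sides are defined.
Claim: tanh(x) = sinh(x)/cosh(x).
Reasoning: tanh(x) is defined as sinh(x)/cosh(x) = (e^x - e^-x)/(e^x + e^-x); cosh(x) ≥ 1 is never zero, so this holds for every real x.
So the two sides agree for every real x for which both sides are defined.

Conclusion: True.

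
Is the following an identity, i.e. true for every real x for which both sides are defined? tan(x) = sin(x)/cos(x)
Claim: tan(x) = sin(x)/cos(x).
Reasoning: For an angle x whose terminal point on the unit circle is (cos x, sin x), tan(x) is defined as the ratio (second coordinate)/(first coordinate) = sin(x)/cos(x), wherever cos(x) ≠ 0.
So the two sides agree for every real x for which both sides are defined.

Conclusion: Yes, this is an identity.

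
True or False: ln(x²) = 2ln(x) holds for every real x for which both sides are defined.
Claim: ln(x²) = 2ln(x).
Reasoning: The right side requires x > 0. For x > 0, x² = (e^(ln x))² = e^(2ln x), so ln(x²) = 2ln(x). (For x < 0 the right side is undefined, so those values are outside the claim.)
So the two sides agree for every real x for which both sides are defined.

Conclusion: True.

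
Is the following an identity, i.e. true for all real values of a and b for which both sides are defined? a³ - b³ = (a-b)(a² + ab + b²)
Yes, this is an identity.

Claim: a³ - b³ = (a-b)(a² + ab + b²).
Reasoning: Expand the right side: (a-b)(a² + ab + b²) = a³ + a²b + ab² - a²b - ab² - b³ = a³ - b³ (the middle terms cancel in pairs).
So the two sides agree for all real values of a and b for which both sides are defined.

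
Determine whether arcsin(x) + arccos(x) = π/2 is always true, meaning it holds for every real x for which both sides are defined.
Yes, this is an identity.

Claim: arcsin(x) + arccos(x) = π/2.
Reasoning: Both sides are defined for -1 ≤ x ≤ 1. Let θ = arcsin(x), so sin θ = x and θ ∈ [-π/2, π/2]. Then cos(π/2 - θ) = sin θ = x and π/2 - θ ∈ [0, π], which is exactly the range of arccos, so arccos(x) = π/2 - θ. Adding: arcsin(x) + arccos(x) = θ + (π/2 - θ) = π/2.
So the two sides agree for every real x for which both sides are defined.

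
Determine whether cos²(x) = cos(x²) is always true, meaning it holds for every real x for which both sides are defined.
Claim: cos²(x) = cos(x²).
Test a specific point where both sides are defined: x = -π/2.
LHS = cos²(x) ≈ 0.0000
RHS = cos(x²) ≈ -0.7812
Since 0.0000 ≠ -0.7812, the equation fails at this point, so it cannot hold for every real x for which both sides are defined.
cos²(x) means (cos x)², squaring the output; cos(x²) squares the input. These are different functions.

Conclusion: No, this is NOT an identity.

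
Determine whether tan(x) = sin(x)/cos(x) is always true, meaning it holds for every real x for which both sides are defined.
Yes, this is an identity.

Claim: tan(x) = sin(x)/cos(x).
Reasoning: For an angle x whose terminal point on the unit circle is (cos x, sin x), tan(x) is defined as the ratio (second coordinate)/(first coordinate) = sin(x)/cos(x), wherever cos(x) ≠ 0.
So the two sides agree for every real x for which both sides are defined.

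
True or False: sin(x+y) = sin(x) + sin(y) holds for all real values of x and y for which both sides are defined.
False.

Claim: sin(x+y) = sin(x) + sin(y).
Test a specific point where both sides are defined: x = -π/2, y = -π/3.
LHS = sin(x+y) ≈ -0.5000
RHS = sin(x) + sin(y) ≈ -1.8660
Since -0.5000 ≠ -1.8660, the equation fails at this point, so it cannot hold for all real values of x and y for which both sides are defined.
The correct expansion is sin(x+y) = sin(x)cos(y) + cos(x)sin(y); sine is not additive.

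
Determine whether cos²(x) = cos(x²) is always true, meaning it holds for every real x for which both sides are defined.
Claim: cos²(x) = cos(x²).
Test a specific point where both sides are defined: x = -π/2.
LHS = cos²(x) ≈ 0.0000
RHS = cos(x²) ≈ -0.7812
Since 0.0000 ≠ -0.7812, the equation fails at this point, so it cannot hold for every real x for which both sides are defined.
cos²(x) means (cos x)², squaring the output; cos(x²) squares the input. These are different functions.

Conclusion: No, this is NOT an identity.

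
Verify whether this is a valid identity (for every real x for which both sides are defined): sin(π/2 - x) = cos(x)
Claim: sin(π/2 - x) = cos(x).
Reasoning: Use sin(u - v) = sin(u)cos(v) - cos(u)sin(v) with u = π/2, v = x: sin(π/2)cos(x) - cos(π/2)sin(x) = 1·cos(x) - 0·sin(x) = cos(x).
So the two sides agree for every real x for which both sides are defined.

Conclusion: Yes, this is an identity.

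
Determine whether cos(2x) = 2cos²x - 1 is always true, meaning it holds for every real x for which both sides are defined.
Claim: cos(2x) = 2cos²x - 1.
Reasoning: cos(2x) = cos²x - sin²x. Replace sin²x by 1 - cos²x: cos²x - (1 - cos²x) = 2cos²x - 1.
So the two sides agree for every real x for which both sides are defined.

Conclusion: Yes, this is an identity.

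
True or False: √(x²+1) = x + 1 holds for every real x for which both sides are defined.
Claim: √(x²+1) = x + 1.
Test a specific point where both sides are defined: x = 2.
LHS = √(x²+1) ≈ 2.2361
RHS = x + 1 ≈ 3.0000
Since 2.2361 ≠ 3.0000, the equation fails at this point, so it cannot hold for every real x for which both sides are defined.
(x+1)² = x² + 2x + 1 ≠ x² + 1 unless x = 0.

Conclusion: False.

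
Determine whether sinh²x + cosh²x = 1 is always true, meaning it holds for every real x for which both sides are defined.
No, this is NOT an identity.

Claim: sinh²x + cosh²x = 1.
Test a specific point where both sides are defined: x = 3.
LHS = sinh²x + cosh²x ≈ 201.7156
RHS = 1 ≈ 1.0000
Since 201.7156 ≠ 1.0000, the equation fails at this point, so it cannot hold for every real x for which both sides are defined.
The correct hyperbolic identity is cosh²x - sinh²x = 1 (a difference); the sum sinh²x + cosh²x equals cosh(2x).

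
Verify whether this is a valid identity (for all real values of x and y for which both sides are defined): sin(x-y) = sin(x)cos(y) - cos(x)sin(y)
Claim: sin(x-y) = sin(x)cos(y) - cos(x)sin(y).
Reasoning: Replace y by -y in sin(x+y) = sin(x)cos(y) + cos(x)sin(y) and use cos(-y) = cos(y), sin(-y) = -sin(y): sin(x-y) = sin(x)cos(y) - cos(x)sin(y).
So the two sides agree for all real values of x and y for which both sides are defined.

Conclusion: Yes, this is an identity.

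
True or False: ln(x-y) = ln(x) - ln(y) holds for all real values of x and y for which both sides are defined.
Claim: ln(x-y) = ln(x) - ln(y).
Test a specific point where both sides are defined: x = 5, y = 2.
LHS = ln(x-y) ≈ 1.0986
RHS = ln(x) - ln(y) ≈ 0.9163
Since 1.0986 ≠ 0.9163, the equation fails at this point, so it cannot hold for all real values of x and y for which both sides are defined.
ln(x) - ln(y) = ln(x/y), not ln(x-y).

Conclusion: False.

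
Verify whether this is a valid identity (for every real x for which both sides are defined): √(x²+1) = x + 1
Claim: √(x²+1) = x + 1.
Test a specific point where both sides are defined: x = 3/2.
LHS = √(x²+1) ≈ 1.8028
RHS = x + 1 ≈ 2.5000
Since 1.8028 ≠ 2.5000, the equation fails at this point, so it cannot hold for every real x for which both sides are defined.
(x+1)² = x² + 2x + 1 ≠ x² + 1 unless x = 0.

Conclusion: No, this is NOT an identity.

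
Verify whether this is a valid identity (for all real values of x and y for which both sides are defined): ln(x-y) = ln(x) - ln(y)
No, this is NOT an identity.

Claim: ln(x-y) = ln(x) - ln(y).
Test a specific point where both sides are defined: x = 5, y = 1/2.
LHS = ln(x-y) ≈ 1.5041
RHS = ln(x) - ln(y) ≈ 2.3026
Since 1.5041 ≠ 2.3026, the equation fails at this point, so it cannot hold for all real values of x and y for which both sides are defined.
ln(x) - ln(y) = ln(x/y), not ln(x-y).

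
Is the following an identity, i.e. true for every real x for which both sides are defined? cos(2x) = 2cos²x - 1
Yes, this is an identity.

Claim: cos(2x) = 2cos²x - 1.
Reasoning: cos(2x) = cos²x - sin²x. Replace sin²x by 1 - cos²x: cos²x - (1 - cos²x) = 2cos²x - 1.
So the two sides agree for every real x for which both sides are defined.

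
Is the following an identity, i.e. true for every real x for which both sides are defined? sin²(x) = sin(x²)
No, this is NOT an identity.

Claim: sin²(x) = sin(x²).
Test a specific point where both sides are defined: x = π/2.
LHS = sin²(x) ≈ 1.0000
RHS = sin(x²) ≈ 0.6243
Since 1.0000 ≠ 0.6243, the equation fails at this point, so it cannot hold for every real x for which both sides are defined.
sin²(x) means (sin x)², squaring the output; sin(x²) squares the input. These are different functions.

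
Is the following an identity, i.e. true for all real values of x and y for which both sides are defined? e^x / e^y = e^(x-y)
Claim: e^x / e^y = e^(x-y).
Reasoning: 1/e^y = e^(-y), so e^x / e^y = e^x · e^(-y) = e^(x + (-y)) = e^(x-y) by the product rule for exponents.
So the two sides agree for all real values of x and y for which both sides are defined.

Conclusion: Yes, this is an identity.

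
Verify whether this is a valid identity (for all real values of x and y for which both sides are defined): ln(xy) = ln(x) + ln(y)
Claim: ln(xy) = ln(x) + ln(y).
Reasoning: Both sides are simultaneously defined only when x, y > 0. Write x = e^p, y = e^q (p = ln x, q = ln y). Then xy = e^p · e^q = e^(p+q), so ln(xy) = p + q = ln(x) + ln(y).
So the two sides agree for all real values of x and y for which both sides are defined.

Conclusion: Yes, this is an identity.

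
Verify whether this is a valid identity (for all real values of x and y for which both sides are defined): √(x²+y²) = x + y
Claim: √(x²+y²) = x + y.
Test a specific point where both sides are defined: x = 4, y = 4.
LHS = √(x²+y²) ≈ 5.6569
RHS = x + y ≈ 8.0000
Since 5.6569 ≠ 8.0000, the equation fails at this point, so it cannot hold for all real values of x and y for which both sides are defined.
(x+y)² = x² + 2xy + y², not x² + y², so the square root does not split this way.

Conclusion: No, this is NOT an identity.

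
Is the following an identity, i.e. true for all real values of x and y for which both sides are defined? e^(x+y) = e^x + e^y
No, this is NOT an identity.

Claim: e^(x+y) = e^x + e^y.
Test a specific point where both sides are defined: x = 1, y = 4.
LHS = e^(x+y) ≈ 148.4132
RHS = e^x + e^y ≈ 57.3164
Since 148.4132 ≠ 57.3164, the equation fails at this point, so it cannot hold for all real values of x and y for which both sides are defined.
The correct rule is e^(x+y) = e^x · e^y (a product, not a sum).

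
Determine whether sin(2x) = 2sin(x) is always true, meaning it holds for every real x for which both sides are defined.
No, this is NOT an identity.

Claim: sin(2x) = 2sin(x).
Test a specific point where both sides are defined: x = π/2.
LHS = sin(2x) ≈ 0.0000
RHS = 2sin(x) ≈ 2.0000
Since 0.0000 ≠ 2.0000, the equation fails at this point, so it cannot hold for every real x for which both sides are defined.
The correct double-angle formula is sin(2x) = 2sin(x)cos(x).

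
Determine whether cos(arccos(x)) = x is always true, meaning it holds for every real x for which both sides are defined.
Claim: cos(arccos(x)) = x.
Reasoning: For -1 ≤ x ≤ 1 (where arccos is defined), arccos(x) is by definition an angle whose cosine equals x. Taking the cosine of that angle returns x. (Note the other order, arccos(cos x) = x, is NOT an identity.)
So the two sides agree for every real x for which both sides are defined.

Conclusion: Yes, this is an identity.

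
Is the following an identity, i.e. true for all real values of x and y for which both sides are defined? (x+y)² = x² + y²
No, this is NOT an identity.

Claim: (x+y)² = x² + y².
Test a specific point where both sides are defined: x = 3, y = -2.
LHS = (x+y)² ≈ 1.0000
RHS = x² + y² ≈ 13.0000
Since 1.0000 ≠ 13.0000, the equation fails at this point, so it cannot hold for all real values of x and y for which both sides are defined.
The correct expansion is (x+y)² = x² + 2xy + y²; the cross term 2xy is missing.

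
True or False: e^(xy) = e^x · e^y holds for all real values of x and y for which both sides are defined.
False.

Claim: e^(xy) = e^x · e^y.
Test a specific point where both sides are defined: x = 1, y = -3.
LHS = e^(xy) ≈ 0.0498
RHS = e^x · e^y ≈ 0.1353
Since 0.0498 ≠ 0.1353, the equation fails at this point, so it cannot hold for all real values of x and y for which both sides are defined.
e^x · e^y = e^(x+y), not e^(xy).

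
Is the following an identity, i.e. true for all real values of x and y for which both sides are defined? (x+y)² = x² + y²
No, this is NOT an identity.

Claim: (x+y)² = x² + y².
Test a specific point where both sides are defined: x = 2, y = 3.
LHS = (x+y)² ≈ 25.0000
RHS = x² + y² ≈ 13.0000
Since 25.0000 ≠ 13.0000, the equation fails at this point, so it cannot hold for all real values of x and y for which both sides are defined.
The correct expansion is (x+y)² = x² + 2xy + y²; the cross term 2xy is missing.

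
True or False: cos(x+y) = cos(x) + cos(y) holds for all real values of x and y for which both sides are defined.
False.

Claim: cos(x+y) = cos(x) + cos(y).
Test a specific point where both sides are defined: x = -π/2, y = -π/6.
LHS = cos(x+y) ≈ -0.5000
RHS = cos(x) + cos(y) ≈ 0.8660
Since -0.5000 ≠ 0.8660, the equation fails at this point, so it cannot hold for all real values of x and y for which both sides are defined.
The correct expansion is cos(x+y) = cos(x)cos(y) - sin(x)sin(y); cosine is not additive.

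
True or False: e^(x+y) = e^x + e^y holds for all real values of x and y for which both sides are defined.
False.

Claim: e^(x+y) = e^x + e^y.
Test a specific point where both sides are defined: x = -2, y = -2.
LHS = e^(x+y) ≈ 0.0183
RHS = e^x + e^y ≈ 0.2707
Since 0.0183 ≠ 0.2707, the equation fails at this point, so it cannot hold for all real values of x and y for which both sides are defined.
The correct rule is e^(x+y) = e^x · e^y (a product, not a sum).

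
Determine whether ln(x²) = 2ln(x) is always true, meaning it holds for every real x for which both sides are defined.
Yes, this is an identity.

Claim: ln(x²) = 2ln(x).
Reasoning: The right side requires x > 0. For x > 0, x² = (e^(ln x))² = e^(2ln x), so ln(x²) = 2ln(x). (For x < 0 the right side is undefined, so those values are outside the claim.)
So the two sides agree for every real x for which both sides are defined.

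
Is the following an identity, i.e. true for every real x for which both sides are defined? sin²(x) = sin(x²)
Claim: sin²(x) = sin(x²).
Test a specific point where both sides are defined: x = -π/3.
LHS = sin²(x) ≈ 0.7500
RHS = sin(x²) ≈ 0.8897
Since 0.7500 ≠ 0.8897, the equation fails at this point, so it cannot hold for every real x for which both sides are defined.
sin²(x) means (sin x)², squaring the output; sin(x²) squares the input. These are different functions.

Conclusion: No, this is NOT an identity.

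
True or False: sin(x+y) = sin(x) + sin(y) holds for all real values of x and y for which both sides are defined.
False.

Claim: sin(x+y) = sin(x) + sin(y).
Test a specific point where both sides are defined: x = -π/2, y = 2π/3.
LHS = sin(x+y) ≈ 0.5000
RHS = sin(x) + sin(y) ≈ -0.1340
Since 0.5000 ≠ -0.1340, the equation fails at this point, so it cannot hold for all real values of x and y for which both sides are defined.
The correct expansion is sin(x+y) = sin(x)cos(y) + cos(x)sin(y); sine is not additive.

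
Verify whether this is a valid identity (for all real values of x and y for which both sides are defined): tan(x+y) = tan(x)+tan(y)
No, this is NOT an identity.

Claim: tan(x+y) = tan(x)+tan(y).
Test a specific point where both sides are defined: x = -π/3, y = 3π/4.
LHS = tan(x+y) ≈ 3.7321
RHS = tan(x)+tan(y) ≈ -2.7321
Since 3.7321 ≠ -2.7321, the equation fails at this point, so it cannot hold for all real values of x and y for which both sides are defined.
The correct formula is tan(x+y) = (tan(x) + tan(y))/(1 - tan(x)tan(y)).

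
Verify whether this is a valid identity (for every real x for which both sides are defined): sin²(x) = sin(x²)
Claim: sin²(x) = sin(x²).
Test a specific point where both sides are defined: x = π/3.
LHS = sin²(x) ≈ 0.7500
RHS = sin(x²) ≈ 0.8897
Since 0.7500 ≠ 0.8897, the equation fails at this point, so it cannot hold for every real x for which both sides are defined.
sin²(x) means (sin x)², squaring the output; sin(x²) squares the input. These are different functions.

Conclusion: No, this is NOT an identity.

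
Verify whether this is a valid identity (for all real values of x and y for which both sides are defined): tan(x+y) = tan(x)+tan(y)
No, this is NOT an identity.

Claim: tan(x+y) = tan(x)+tan(y).
Test a specific point where both sides are defined: x = π/4, y = -π/6.
LHS = tan(x+y) ≈ 0.2679
RHS = tan(x)+tan(y) ≈ 0.4226
Since 0.2679 ≠ 0.4226, the equation fails at this point, so it cannot hold for all real values of x and y for which both sides are defined.
The correct formula is tan(x+y) = (tan(x) + tan(y))/(1 - tan(x)tan(y)).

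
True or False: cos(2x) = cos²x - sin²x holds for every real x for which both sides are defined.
True.

Claim: cos(2x) = cos²x - sin²x.
Reasoning: Put y = x in the addition formula cos(x+y) = cos(x)cos(y) - sin(x)sin(y): cos(2x) = cos²x - sin²x.
So the two sides agree for every real x for which both sides are defined.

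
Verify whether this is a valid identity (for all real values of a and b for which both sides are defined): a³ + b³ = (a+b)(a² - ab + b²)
Yes, this is an identity.

Claim: a³ + b³ = (a+b)(a² - ab + b²).
Reasoning: Expand the right side: (a+b)(a² - ab + b²) = a³ - a²b + ab² + a²b - ab² + b³ = a³ + b³ (the middle terms cancel in pairs).
So the two sides agree for all real values of a and b for which both sides are defined.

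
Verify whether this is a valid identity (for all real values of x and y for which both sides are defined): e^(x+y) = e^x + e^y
Claim: e^(x+y) = e^x + e^y.
Test a specific point where both sides are defined: x = 3/2, y = -3.
LHS = e^(x+y) ≈ 0.2231
RHS = e^x + e^y ≈ 4.5315
Since 0.2231 ≠ 4.5315, the equation fails at this point, so it cannot hold for all real values of x and y for which both sides are defined.
The correct rule is e^(x+y) = e^x · e^y (a product, not a sum).

Conclusion: No, this is NOT an identity.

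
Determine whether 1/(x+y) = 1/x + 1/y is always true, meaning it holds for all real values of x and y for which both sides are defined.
Claim: 1/(x+y) = 1/x + 1/y.
Test a specific point where both sides are defined: x = -3, y = 5.
LHS = 1/(x+y) ≈ 0.5000
RHS = 1/x + 1/y ≈ -0.1333
Since 0.5000 ≠ -0.1333, the equation fails at this point, so it cannot hold for all real values of x and y for which both sides are defined.
1/x + 1/y = (x+y)/(xy), which is not 1/(x+y).

Conclusion: No, this is NOT an identity.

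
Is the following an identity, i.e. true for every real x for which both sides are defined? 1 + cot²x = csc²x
Yes, this is an identity.

Claim: 1 + cot²x = csc²x.
Reasoning: Start from sin²x + cos²x = 1 and divide every term by sin²x (allowed wherever cot x and csc x are defined): 1 + cot²x = 1/sin²x = csc²x.
So the two sides agree for every real x for which both sides are defined.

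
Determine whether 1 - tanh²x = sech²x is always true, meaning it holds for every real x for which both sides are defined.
Claim: 1 - tanh²x = sech²x.
Reasoning: Divide cosh²x - sinh²x = 1 through by cosh²x (never zero): 1 - tanh²x = 1/cosh²x = sech²x.
So the two sides agree for every real x for which both sides are defined.

Conclusion: Yes, this is an identity.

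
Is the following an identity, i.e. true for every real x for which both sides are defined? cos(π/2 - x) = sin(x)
Yes, this is an identity.

Claim: cos(π/2 - x) = sin(x).
Reasoning: Use cos(u - v) = cos(u)cos(v) + sin(u)sin(v) with u = π/2, v = x: cos(π/2)cos(x) + sin(π/2)sin(x) = 0·cos(x) + 1·sin(x) = sin(x).
So the two sides agree for every real x for which both sides are defined.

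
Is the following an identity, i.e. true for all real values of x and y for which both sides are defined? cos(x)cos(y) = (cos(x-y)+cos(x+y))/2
Claim: cos(x)cos(y) = (cos(x-y)+cos(x+y))/2.
Reasoning: cos(x-y) = cos(x)cos(y) + sin(x)sin(y) and cos(x+y) = cos(x)cos(y) - sin(x)sin(y). Adding, cos(x-y) + cos(x+y) = 2cos(x)cos(y); divide by 2.
So the two sides agree for all real values of x and y for which both sides are defined.

Conclusion: Yes, this is an identity.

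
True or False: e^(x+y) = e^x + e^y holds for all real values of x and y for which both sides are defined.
Claim: e^(x+y) = e^x + e^y.
Test a specific point where both sides are defined: x = -1, y = 1.
LHS = e^(x+y) ≈ 1.0000
RHS = e^x + e^y ≈ 3.0862
Since 1.0000 ≠ 3.0862, the equation fails at this point, so it cannot hold for all real values of x and y for which both sides are defined.
The correct rule is e^(x+y) = e^x · e^y (a product, not a sum).

Conclusion: False.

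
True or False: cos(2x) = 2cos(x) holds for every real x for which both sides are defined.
Claim: cos(2x) = 2cos(x).
Test a specific point where both sides are defined: x = -π/2.
LHS = cos(2x) ≈ -1.0000
RHS = 2cos(x) ≈ 0.0000
Since -1.0000 ≠ 0.0000, the equation fails at this point, so it cannot hold for every real x for which both sides are defined.
The correct double-angle formula is cos(2x) = cos²x - sin²x.

Conclusion: False.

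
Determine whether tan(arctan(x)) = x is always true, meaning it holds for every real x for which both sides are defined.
Claim: tan(arctan(x)) = x.
Reasoning: For every real x, arctan(x) is by definition the angle in (-π/2, π/2) whose tangent equals x. Taking the tangent of that angle returns x.
So the two sides agree for every real x for which both sides are defined.

Conclusion: Yes, this is an identity.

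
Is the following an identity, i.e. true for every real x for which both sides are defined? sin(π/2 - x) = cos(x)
Claim: sin(π/2 - x) = cos(x).
Reasoning: Use sin(u - v) = sin(u)cos(v) - cos(u)sin(v) with u = π/2, v = x: sin(π/2)cos(x) - cos(π/2)sin(x) = 1·cos(x) - 0·sin(x) = cos(x).
So the two sides agree for every real x for which both sides are defined.

Conclusion: Yes, this is an identity.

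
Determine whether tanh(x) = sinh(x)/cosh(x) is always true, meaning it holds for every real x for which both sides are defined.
Claim: tanh(x) = sinh(x)/cosh(x).
Reasoning: tanh(x) is defined as sinh(x)/cosh(x) = (e^x - e^-x)/(e^x + e^-x); cosh(x) ≥ 1 is never zero, so this holds for every real x.
So the two sides agree for every real x for which both sides are defined.

Conclusion: Yes, this is an identity.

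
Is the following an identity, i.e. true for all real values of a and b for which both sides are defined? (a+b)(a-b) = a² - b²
Claim: (a+b)(a-b) = a² - b².
Reasoning: Expand: (a+b)(a-b) = a² - ab + ba - b² = a² - b² (the cross terms cancel).
So the two sides agree for all real values of a and b for which both sides are defined.

Conclusion: Yes, this is an identity.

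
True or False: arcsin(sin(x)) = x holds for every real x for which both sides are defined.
Claim: arcsin(sin(x)) = x.
Test a specific point where both sides are defined: x = π.
LHS = arcsin(sin(x)) ≈ 0.0000
RHS = x ≈ 3.1416
Since 0.0000 ≠ 3.1416, the equation fails at this point, so it cannot hold for every real x for which both sides are defined.
arcsin only returns values in [-π/2, π/2], so arcsin(sin(x)) = x holds only for x in that interval, not for all real x.

Conclusion: False.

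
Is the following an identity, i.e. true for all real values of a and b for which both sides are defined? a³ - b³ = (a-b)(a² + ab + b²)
Yes, this is an identity.

Claim: a³ - b³ = (a-b)(a² + ab + b²).
Reasoning: Expand the right side: (a-b)(a² + ab + b²) = a³ + a²b + ab² - a²b - ab² - b³ = a³ - b³ (the middle terms cancel in pairs).
So the two sides agree for all real values of a and b for which both sides are defined.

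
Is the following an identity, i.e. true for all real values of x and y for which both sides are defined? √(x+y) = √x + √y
No, this is NOT an identity.

Claim: √(x+y) = √x + √y.
Test a specific point where both sides are defined: x = 3/2, y = 3/2.
LHS = √(x+y) ≈ 1.7321
RHS = √x + √y ≈ 2.4495
Since 1.7321 ≠ 2.4495, the equation fails at this point, so it cannot hold for all real values of x and y for which both sides are defined.
Squaring the right side gives x + 2√(xy) + y, not x + y.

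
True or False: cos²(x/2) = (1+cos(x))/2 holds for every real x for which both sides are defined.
Claim: cos²(x/2) = (1+cos(x))/2.
Reasoning: Use cos(2θ) = 2cos²θ - 1 with θ = x/2: cos(x) = 2cos²(x/2) - 1. Solving for cos²(x/2) gives (1 + cos(x))/2.
So the two sides agree for every real x for which both sides are defined.

Conclusion: True.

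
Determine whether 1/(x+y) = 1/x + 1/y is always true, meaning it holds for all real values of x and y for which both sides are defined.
No, this is NOT an identity.

Claim: 1/(x+y) = 1/x + 1/y.
Test a specific point where both sides are defined: x = -3, y = 1.
LHS = 1/(x+y) ≈ -0.5000
RHS = 1/x + 1/y ≈ 0.6667
Since -0.5000 ≠ 0.6667, the equation fails at this point, so it cannot hold for all real values of x and y for which both sides are defined.
1/x + 1/y = (x+y)/(xy), which is not 1/(x+y).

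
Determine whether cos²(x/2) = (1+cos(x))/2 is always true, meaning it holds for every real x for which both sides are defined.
Claim: cos²(x/2) = (1+cos(x))/2.
Reasoning: Use cos(2θ) = 2cos²θ - 1 with θ = x/2: cos(x) = 2cos²(x/2) - 1. Solving for cos²(x/2) gives (1 + cos(x))/2.
So the two sides agree for every real x for which both sides are defined.

Conclusion: Yes, this is an identity.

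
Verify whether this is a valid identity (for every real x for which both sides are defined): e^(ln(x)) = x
Claim: e^(ln(x)) = x.
Reasoning: For x > 0, ln(x) is by definition the exponent p such that e^p = x. Raising e to that exponent therefore returns x: e^(ln x) = x.
So the two sides agree for every real x for which both sides are defined.

Conclusion: Yes, this is an identity.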